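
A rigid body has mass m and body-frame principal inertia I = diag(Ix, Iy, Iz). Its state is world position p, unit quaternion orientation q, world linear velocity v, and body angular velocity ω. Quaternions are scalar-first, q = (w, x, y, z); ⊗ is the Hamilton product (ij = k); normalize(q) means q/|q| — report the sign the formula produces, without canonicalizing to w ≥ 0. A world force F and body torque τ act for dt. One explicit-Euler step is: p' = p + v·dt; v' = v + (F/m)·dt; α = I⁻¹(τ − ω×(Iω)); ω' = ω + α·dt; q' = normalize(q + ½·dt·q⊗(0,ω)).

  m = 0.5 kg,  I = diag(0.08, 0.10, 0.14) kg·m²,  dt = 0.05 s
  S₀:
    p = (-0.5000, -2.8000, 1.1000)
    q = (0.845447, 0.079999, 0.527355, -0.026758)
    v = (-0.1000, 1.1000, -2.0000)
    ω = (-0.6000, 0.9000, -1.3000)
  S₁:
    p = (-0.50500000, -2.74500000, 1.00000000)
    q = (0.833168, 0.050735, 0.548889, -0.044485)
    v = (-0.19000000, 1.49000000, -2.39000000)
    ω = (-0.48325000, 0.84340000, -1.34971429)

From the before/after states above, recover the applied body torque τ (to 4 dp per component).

τ = (0.1400, -0.1600, -0.1500)

ω₁ − ω₀ = (0.11675000, -0.05660000, -0.04971429)
I·α + gyro = (0.1400, -0.1600, -0.1500)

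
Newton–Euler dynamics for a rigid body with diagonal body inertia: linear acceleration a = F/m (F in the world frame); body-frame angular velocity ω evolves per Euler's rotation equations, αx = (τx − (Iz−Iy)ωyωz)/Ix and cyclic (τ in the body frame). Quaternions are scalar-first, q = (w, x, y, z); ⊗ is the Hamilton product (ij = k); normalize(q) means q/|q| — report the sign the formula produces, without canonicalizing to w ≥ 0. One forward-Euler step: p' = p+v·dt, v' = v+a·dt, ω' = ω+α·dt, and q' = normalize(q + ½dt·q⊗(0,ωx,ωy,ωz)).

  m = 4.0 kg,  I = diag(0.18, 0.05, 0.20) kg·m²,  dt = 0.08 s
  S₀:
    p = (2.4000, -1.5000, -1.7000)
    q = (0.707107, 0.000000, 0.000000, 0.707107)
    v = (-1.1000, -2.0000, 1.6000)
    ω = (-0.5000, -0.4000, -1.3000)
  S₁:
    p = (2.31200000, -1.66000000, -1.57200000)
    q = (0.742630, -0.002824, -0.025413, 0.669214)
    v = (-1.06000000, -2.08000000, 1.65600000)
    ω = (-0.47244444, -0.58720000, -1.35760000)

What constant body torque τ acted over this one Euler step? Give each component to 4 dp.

rate change Δω = (0.02755556, -0.18720000, -0.05760000)
τ = I·(Δω/dt) + ω₀×(Iω₀) = (0.1400, -0.1300, -0.1700)

τ = (0.1400, -0.1300, -0.1700)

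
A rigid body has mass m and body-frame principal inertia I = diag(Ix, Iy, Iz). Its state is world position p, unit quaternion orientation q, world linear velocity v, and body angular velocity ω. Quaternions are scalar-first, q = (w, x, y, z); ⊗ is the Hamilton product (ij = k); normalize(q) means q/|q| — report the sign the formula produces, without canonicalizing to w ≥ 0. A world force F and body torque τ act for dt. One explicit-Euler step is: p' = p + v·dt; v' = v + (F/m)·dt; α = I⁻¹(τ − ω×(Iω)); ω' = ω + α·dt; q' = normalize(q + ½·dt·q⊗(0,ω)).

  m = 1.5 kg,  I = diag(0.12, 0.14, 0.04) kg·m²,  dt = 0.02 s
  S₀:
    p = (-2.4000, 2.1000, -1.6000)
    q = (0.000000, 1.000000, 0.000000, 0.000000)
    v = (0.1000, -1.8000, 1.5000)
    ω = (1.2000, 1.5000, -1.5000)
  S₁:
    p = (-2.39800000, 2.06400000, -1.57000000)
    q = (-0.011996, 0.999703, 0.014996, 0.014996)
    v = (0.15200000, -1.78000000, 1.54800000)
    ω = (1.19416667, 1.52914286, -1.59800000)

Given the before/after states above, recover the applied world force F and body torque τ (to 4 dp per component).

F = (3.9000, 1.5000, 3.6000)
τ = (0.1900, 0.0600, -0.1600)

Δω = ω₁−ω₀ = (-0.00583333, 0.02914286, -0.09800000)
I·α + gyro = (0.1900, 0.0600, -0.1600)
v₁ − v₀ = (0.05200000, 0.02000000, 0.04800000)
F = m·Δv/dt = (3.9000, 1.5000, 3.6000)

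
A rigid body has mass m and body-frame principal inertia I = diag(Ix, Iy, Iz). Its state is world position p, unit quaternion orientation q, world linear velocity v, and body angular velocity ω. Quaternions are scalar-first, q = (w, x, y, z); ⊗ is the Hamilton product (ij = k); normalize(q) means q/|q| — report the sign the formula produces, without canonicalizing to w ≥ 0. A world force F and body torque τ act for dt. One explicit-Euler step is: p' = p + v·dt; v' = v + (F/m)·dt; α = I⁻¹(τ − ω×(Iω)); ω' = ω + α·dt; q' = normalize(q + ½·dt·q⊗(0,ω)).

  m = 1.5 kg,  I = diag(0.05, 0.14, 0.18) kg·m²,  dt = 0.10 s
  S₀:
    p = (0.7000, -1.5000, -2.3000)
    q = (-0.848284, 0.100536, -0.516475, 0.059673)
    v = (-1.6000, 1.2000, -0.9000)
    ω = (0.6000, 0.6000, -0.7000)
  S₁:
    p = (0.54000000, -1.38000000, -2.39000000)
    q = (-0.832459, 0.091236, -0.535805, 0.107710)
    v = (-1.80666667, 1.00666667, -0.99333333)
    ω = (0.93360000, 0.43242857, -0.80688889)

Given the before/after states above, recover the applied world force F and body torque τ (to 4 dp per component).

F = (-3.1000, -2.9000, -1.4000)
τ = (0.1500, -0.1800, -0.1600)

Δv = v₁−v₀ = (-0.20666667, -0.19333333, -0.09333333)
F = m·Δv/dt = (-3.1000, -2.9000, -1.4000)
rate change Δω = (0.33360000, -0.16757143, -0.10688889)
τ = I·(Δω/dt) + ω₀×(Iω₀) = (0.1500, -0.1800, -0.1600)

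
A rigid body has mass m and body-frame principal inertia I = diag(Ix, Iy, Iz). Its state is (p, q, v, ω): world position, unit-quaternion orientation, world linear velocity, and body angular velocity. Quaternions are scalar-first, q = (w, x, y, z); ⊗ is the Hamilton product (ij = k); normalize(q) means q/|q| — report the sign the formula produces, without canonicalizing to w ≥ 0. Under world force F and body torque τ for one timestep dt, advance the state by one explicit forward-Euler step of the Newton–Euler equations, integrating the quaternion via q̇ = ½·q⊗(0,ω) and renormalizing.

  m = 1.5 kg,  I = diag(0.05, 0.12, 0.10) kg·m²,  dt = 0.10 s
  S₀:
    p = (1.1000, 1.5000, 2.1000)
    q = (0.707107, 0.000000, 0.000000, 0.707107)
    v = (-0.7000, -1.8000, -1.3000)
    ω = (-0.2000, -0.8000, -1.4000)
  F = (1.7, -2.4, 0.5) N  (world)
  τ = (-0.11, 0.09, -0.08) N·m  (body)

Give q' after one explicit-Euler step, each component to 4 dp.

q' = (0.7541, 0.0211, -0.0352, 0.6554)

q⊗(0,ω) = (0.9899498, 0.4242642, -0.7071070, -0.9899498)
q' = normalize(q + ½dt·q⊗(0,ω)) = (0.7541, 0.0211, -0.0352, 0.6554)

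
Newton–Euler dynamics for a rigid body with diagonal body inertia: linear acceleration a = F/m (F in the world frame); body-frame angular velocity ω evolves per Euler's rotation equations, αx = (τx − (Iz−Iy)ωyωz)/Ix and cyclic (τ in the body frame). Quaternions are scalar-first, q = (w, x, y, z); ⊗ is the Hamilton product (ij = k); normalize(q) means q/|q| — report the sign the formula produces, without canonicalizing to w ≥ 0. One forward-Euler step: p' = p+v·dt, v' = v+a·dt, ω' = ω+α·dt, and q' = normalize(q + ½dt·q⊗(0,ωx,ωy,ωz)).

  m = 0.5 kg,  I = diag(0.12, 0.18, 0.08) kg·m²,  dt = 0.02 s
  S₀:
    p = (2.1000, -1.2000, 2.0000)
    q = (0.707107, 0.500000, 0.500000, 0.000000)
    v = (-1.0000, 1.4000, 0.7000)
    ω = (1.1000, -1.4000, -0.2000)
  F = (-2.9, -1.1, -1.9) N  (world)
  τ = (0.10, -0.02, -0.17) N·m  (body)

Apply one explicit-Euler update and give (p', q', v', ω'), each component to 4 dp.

new position p' = (2.0800, -1.1720, 2.0140)
v' = v + a·dt = (-1.1160, 1.3560, 0.6240)
gyro term ω×Iω = (-0.0280, -0.0088, -0.0924)
(τ − ω×Iω)/I = (1.0667, -0.0622, -0.9700)
ω + α·dt = (1.1213, -1.4012, -0.2194)
q⊗(0,ω) = (0.1500000, 0.6778177, -0.8899498, -1.3914214)
q + ½dt·q⊗(0,ω), renormalized = (0.7085, 0.5067, 0.4910, -0.0139)

p' = (2.0800, -1.1720, 2.0140)
q' = (0.7085, 0.5067, 0.4910, -0.0139)
v' = (-1.1160, 1.3560, 0.6240)
ω' = (1.1213, -1.4012, -0.2194)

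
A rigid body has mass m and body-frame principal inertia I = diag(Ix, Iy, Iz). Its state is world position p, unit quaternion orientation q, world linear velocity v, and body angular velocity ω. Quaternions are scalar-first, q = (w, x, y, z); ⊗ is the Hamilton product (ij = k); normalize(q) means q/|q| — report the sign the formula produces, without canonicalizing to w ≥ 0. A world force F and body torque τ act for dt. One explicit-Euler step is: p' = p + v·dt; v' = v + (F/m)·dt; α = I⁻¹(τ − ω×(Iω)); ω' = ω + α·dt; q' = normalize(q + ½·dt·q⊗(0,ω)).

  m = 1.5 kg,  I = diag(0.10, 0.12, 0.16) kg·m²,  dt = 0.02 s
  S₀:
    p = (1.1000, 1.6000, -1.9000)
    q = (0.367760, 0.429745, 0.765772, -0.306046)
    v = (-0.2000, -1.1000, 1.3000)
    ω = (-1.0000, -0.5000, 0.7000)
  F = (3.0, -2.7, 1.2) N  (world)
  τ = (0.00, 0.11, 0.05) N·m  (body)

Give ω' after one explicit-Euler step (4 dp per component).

ω' = (-0.9972, -0.4887, 0.7050)

α = I⁻¹(τ − ω×Iω) = (0.1400, 0.5667, 0.2500)
ω' = ω + α·dt = (-0.9972, -0.4887, 0.7050)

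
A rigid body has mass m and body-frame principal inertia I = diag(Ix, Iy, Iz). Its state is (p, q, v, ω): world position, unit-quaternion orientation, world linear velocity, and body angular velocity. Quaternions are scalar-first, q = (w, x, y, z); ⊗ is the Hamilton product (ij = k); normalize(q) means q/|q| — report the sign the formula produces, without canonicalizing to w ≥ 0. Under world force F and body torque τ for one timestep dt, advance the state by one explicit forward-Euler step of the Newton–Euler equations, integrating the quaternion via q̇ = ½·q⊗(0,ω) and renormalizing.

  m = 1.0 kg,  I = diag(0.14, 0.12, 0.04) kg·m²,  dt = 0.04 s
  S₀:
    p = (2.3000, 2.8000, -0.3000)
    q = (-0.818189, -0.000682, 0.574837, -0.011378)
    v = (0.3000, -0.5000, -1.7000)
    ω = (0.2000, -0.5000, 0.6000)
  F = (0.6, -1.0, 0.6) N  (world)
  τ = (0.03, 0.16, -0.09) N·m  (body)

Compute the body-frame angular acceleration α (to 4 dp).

α = (0.0429, 1.2333, -2.3000)

ω×(Iω) gyroscopic = (0.0240, 0.0120, 0.0020)
(τ − ω×Iω)/I = (0.0429, 1.2333, -2.3000)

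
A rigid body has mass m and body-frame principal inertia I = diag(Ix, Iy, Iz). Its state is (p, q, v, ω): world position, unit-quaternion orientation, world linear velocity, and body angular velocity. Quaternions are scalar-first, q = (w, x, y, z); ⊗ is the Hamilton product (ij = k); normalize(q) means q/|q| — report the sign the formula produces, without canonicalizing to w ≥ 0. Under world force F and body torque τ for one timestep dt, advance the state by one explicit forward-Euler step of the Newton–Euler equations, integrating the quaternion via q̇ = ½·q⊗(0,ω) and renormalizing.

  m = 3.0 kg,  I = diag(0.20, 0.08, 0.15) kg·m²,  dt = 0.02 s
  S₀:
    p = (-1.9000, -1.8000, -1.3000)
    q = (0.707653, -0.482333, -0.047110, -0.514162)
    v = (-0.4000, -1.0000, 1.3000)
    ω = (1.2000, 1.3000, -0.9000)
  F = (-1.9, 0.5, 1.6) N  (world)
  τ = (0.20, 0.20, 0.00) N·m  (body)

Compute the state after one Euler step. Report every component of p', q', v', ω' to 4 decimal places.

p' = (-1.9080, -1.8200, -1.2740)
q' = (0.7093, -0.4666, -0.0484, -0.5261)
v' = (-0.4127, -0.9967, 1.3107)
ω' = (1.2282, 1.3635, -0.8750)

p' = p + v·dt = (-1.9080, -1.8200, -1.2740)
v + (F/m)dt = (-0.4127, -0.9967, 1.3107)
(τ − ω×Iω)/I = (1.4095, 3.1750, 1.2480)
ω + α·dt = (1.2282, 1.3635, -0.8750)
q⊗(0,ω) = (0.1772968, 1.5599932, -0.1311452, -1.2073886)
q + ½dt·q⊗(0,ω), renormalized = (0.7093, -0.4666, -0.0484, -0.5261)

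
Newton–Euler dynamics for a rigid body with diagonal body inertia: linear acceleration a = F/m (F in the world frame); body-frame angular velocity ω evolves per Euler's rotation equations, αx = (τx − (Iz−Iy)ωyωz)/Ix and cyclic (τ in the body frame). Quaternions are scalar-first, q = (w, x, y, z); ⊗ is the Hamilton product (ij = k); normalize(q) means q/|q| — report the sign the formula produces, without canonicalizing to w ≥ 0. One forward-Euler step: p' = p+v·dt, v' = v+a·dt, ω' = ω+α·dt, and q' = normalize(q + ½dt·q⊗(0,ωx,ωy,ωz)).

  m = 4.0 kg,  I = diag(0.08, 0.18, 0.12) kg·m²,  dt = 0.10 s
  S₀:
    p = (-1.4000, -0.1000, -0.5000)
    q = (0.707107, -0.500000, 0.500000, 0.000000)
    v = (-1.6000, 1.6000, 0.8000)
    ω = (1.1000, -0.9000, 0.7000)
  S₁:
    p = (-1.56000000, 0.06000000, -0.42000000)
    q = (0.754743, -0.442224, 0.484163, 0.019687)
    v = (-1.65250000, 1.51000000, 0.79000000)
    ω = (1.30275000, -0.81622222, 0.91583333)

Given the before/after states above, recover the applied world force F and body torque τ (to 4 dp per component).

Δv = v₁−v₀ = (-0.05250000, -0.09000000, -0.01000000)
m·(v₁−v₀)/dt = (-2.1000, -3.6000, -0.4000)
rate change Δω = (0.20275000, 0.08377778, 0.21583333)
ω₀×(Iω₀) = (0.0378, -0.0308, -0.0990)
applied torque τ = (0.2000, 0.1200, 0.1600)

F = (-2.1000, -3.6000, -0.4000)
τ = (0.2000, 0.1200, 0.1600)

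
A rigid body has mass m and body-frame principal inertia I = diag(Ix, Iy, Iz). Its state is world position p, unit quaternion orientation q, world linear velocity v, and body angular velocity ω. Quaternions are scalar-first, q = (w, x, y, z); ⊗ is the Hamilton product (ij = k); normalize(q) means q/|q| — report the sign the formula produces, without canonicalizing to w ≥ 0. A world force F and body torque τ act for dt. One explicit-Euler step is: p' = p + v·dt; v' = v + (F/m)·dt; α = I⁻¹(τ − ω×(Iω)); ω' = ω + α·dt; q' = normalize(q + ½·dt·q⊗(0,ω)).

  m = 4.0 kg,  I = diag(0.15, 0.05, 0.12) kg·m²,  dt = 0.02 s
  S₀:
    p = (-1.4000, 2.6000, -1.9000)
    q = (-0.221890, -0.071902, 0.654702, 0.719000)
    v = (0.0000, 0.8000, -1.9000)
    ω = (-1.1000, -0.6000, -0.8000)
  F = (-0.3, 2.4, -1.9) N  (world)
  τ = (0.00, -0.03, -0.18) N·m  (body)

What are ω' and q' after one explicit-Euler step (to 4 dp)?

α = I⁻¹(τ − ω×Iω) = (-0.2240, -1.1280, -0.9500)
new body rate ω' = (-1.1045, -0.6226, -0.8190)
2q̇ = q⊗(0,ω) = (0.8889290, 0.1517174, -0.7152876, 0.9408254)
q' = normalize(q + ½dt·q⊗(0,ω)) = (-0.2130, -0.0704, 0.6475, 0.7283)

ω' = (-1.1045, -0.6226, -0.8190)
q' = (-0.2130, -0.0704, 0.6475, 0.7283)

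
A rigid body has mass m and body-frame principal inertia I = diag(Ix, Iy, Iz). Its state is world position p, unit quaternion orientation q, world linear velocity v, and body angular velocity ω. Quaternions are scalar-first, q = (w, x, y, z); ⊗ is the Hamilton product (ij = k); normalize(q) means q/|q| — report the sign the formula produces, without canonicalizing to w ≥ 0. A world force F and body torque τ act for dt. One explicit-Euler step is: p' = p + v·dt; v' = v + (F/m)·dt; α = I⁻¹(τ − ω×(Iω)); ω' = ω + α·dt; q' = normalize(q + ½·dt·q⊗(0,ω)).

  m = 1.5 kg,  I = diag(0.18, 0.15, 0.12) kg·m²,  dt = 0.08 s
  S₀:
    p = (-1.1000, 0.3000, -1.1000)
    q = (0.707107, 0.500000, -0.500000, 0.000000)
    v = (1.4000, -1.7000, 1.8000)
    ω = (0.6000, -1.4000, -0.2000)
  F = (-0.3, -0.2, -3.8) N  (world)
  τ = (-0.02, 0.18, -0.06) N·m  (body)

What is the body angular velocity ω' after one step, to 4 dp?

ω' = (0.5948, -1.3002, -0.2568)

precession coupling ω×(Iω) = (-0.0084, -0.0072, 0.0252)
angular accel α = (-0.0644, 1.2480, -0.7100)
ω + α·dt = (0.5948, -1.3002, -0.2568)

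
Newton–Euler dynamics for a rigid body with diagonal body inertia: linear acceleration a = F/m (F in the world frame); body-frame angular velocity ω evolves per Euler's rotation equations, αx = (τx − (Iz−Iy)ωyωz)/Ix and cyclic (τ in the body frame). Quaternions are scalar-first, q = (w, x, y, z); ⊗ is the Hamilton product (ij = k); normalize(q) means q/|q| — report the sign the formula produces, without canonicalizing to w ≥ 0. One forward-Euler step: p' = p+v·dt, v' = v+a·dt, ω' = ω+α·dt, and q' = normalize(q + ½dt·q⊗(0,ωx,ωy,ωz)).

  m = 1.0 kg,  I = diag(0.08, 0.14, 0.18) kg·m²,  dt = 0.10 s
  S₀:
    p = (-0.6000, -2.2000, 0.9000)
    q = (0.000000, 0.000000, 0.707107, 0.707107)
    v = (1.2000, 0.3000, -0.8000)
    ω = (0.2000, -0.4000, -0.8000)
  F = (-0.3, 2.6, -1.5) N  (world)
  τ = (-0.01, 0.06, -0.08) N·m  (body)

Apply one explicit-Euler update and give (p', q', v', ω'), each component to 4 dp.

p + v·dt = (-0.4800, -2.1700, 0.8200)
v + (F/m)dt = (1.1700, 0.5600, -0.9500)
(τ − ω×Iω)/I = (-0.2850, 0.3143, -0.4178)
ω + α·dt = (0.1715, -0.3686, -0.8418)
2q̇ = q⊗(0,ω) = (0.8485284, -0.2828428, 0.1414214, -0.1414214)
updated quaternion q' = (0.0424, -0.0141, 0.7134, 0.6993)

p' = (-0.4800, -2.1700, 0.8200)
q' = (0.0424, -0.0141, 0.7134, 0.6993)
v' = (1.1700, 0.5600, -0.9500)
ω' = (0.1715, -0.3686, -0.8418)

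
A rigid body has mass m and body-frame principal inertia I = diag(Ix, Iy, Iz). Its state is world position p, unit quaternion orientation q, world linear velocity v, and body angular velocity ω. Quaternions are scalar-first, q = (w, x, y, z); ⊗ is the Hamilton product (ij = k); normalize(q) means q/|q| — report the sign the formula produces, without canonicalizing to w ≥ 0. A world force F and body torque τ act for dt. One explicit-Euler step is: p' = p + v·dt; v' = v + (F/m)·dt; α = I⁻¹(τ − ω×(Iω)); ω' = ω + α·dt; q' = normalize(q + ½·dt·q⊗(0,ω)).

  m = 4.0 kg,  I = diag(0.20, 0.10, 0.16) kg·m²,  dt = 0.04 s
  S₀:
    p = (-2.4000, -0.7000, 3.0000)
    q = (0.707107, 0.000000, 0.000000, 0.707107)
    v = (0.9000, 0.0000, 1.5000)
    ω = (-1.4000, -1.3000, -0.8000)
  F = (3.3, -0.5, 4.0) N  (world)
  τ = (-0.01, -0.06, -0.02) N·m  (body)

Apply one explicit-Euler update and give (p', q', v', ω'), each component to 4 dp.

angular accel α = (-0.3620, -1.0480, 1.0125)
ω' = ω + α·dt = (-1.4145, -1.3419, -0.7595)
q⊗(0,ω) = (0.5656856, -0.0707107, -1.9091889, -0.5656856)
q' = normalize(q + ½dt·q⊗(0,ω)) = (0.7178, -0.0014, -0.0382, 0.6952)
p' = p + v·dt = (-2.3640, -0.7000, 3.0600)
v' = v + a·dt = (0.9330, -0.0050, 1.5400)

p' = (-2.3640, -0.7000, 3.0600)
q' = (0.7178, -0.0014, -0.0382, 0.6952)
v' = (0.9330, -0.0050, 1.5400)
ω' = (-1.4145, -1.3419, -0.7595)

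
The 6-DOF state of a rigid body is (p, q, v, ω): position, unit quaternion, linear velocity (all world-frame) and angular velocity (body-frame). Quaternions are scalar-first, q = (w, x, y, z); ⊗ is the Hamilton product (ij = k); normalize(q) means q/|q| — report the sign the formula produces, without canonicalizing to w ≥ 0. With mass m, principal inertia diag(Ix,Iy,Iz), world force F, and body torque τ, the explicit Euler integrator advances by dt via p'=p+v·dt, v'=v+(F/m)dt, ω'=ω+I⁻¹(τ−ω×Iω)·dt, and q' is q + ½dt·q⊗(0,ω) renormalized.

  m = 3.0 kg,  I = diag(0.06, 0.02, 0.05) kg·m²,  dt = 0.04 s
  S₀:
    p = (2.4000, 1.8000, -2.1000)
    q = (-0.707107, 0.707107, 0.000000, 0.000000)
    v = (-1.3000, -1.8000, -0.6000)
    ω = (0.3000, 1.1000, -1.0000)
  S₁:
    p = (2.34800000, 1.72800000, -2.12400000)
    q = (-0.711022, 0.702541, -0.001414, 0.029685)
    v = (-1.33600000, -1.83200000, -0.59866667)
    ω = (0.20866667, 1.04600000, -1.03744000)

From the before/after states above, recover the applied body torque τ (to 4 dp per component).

τ = (-0.1700, -0.0300, -0.0600)

ω₁ − ω₀ = (-0.09133333, -0.05400000, -0.03744000)
ω₀×(Iω₀) = (-0.0330, -0.0030, -0.0132)
applied torque τ = (-0.1700, -0.0300, -0.0600)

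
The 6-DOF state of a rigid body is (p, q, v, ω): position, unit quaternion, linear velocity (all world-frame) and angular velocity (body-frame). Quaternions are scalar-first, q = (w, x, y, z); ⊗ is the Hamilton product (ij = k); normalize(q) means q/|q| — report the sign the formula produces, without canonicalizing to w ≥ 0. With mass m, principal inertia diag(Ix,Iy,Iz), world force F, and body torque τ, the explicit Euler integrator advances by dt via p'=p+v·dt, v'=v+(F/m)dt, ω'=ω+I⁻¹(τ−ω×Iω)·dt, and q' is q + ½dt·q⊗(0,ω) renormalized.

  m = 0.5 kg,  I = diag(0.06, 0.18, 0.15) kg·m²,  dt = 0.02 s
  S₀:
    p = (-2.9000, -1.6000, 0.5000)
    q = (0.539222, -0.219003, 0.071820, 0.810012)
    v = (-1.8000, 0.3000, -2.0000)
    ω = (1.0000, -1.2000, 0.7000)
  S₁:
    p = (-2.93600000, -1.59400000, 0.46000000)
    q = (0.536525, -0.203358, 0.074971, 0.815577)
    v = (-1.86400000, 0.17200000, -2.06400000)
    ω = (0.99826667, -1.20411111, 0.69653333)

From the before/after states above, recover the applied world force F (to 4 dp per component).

Δv = v₁−v₀ = (-0.06400000, -0.12800000, -0.06400000)
m·(v₁−v₀)/dt = (-1.6000, -3.2000, -1.6000)

F = (-1.6000, -3.2000, -1.6000)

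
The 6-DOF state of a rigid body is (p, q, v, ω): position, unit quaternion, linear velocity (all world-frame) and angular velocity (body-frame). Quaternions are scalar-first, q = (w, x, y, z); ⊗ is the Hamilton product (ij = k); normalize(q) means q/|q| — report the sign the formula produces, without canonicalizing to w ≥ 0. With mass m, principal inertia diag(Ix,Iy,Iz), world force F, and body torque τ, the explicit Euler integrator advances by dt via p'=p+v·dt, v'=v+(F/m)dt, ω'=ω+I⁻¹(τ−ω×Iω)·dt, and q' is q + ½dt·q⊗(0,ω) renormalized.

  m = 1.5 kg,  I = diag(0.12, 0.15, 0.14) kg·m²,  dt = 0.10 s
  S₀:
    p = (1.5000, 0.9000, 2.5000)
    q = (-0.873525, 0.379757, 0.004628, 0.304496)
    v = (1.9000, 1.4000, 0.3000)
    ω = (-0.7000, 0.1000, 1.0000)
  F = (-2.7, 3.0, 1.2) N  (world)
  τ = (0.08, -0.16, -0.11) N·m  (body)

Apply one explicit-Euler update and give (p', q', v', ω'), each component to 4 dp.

p + v·dt = (1.6900, 1.0400, 2.5300)
v' = v + a·dt = (1.7200, 1.6000, 0.3800)
angular accel α = (0.6750, -1.1600, -0.7707)
ω + α·dt = (-0.6325, -0.0160, 0.9229)
q⊗(0,ω) = (-0.0391289, 0.5856459, -0.6802567, -0.8323097)
q + ½dt·q⊗(0,ω), renormalized = (-0.8738, 0.4083, -0.0293, 0.2624)

p' = (1.6900, 1.0400, 2.5300)
q' = (-0.8738, 0.4083, -0.0293, 0.2624)
v' = (1.7200, 1.6000, 0.3800)
ω' = (-0.6325, -0.0160, 0.9229)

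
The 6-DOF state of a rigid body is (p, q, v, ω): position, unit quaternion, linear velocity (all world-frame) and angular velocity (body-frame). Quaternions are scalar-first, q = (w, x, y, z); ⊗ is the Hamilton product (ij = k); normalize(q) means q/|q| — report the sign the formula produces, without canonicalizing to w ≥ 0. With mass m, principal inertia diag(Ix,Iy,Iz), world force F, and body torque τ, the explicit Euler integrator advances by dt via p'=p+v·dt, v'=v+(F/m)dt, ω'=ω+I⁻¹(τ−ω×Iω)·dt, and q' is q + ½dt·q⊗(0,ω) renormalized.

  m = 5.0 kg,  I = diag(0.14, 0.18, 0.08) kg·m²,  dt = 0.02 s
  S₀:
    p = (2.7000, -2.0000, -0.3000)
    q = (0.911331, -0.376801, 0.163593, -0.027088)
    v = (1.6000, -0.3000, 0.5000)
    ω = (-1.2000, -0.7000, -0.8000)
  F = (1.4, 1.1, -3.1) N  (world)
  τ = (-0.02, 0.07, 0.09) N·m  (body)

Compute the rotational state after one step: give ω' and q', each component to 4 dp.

ω' = (-1.1949, -0.6986, -0.7859)
q' = (0.9076, -0.3892, 0.1545, -0.0298)

ω×(Iω) gyroscopic = (-0.0560, 0.0576, 0.0336)
α = I⁻¹(τ − ω×Iω) = (0.2571, 0.0689, 0.7050)
ω' = ω + α·dt = (-1.1949, -0.6986, -0.7859)
q⊗(0,ω) = (-0.3593165, -1.2434332, -0.9068669, -0.2689925)
q' = normalize(q + ½dt·q⊗(0,ω)) = (0.9076, -0.3892, 0.1545, -0.0298)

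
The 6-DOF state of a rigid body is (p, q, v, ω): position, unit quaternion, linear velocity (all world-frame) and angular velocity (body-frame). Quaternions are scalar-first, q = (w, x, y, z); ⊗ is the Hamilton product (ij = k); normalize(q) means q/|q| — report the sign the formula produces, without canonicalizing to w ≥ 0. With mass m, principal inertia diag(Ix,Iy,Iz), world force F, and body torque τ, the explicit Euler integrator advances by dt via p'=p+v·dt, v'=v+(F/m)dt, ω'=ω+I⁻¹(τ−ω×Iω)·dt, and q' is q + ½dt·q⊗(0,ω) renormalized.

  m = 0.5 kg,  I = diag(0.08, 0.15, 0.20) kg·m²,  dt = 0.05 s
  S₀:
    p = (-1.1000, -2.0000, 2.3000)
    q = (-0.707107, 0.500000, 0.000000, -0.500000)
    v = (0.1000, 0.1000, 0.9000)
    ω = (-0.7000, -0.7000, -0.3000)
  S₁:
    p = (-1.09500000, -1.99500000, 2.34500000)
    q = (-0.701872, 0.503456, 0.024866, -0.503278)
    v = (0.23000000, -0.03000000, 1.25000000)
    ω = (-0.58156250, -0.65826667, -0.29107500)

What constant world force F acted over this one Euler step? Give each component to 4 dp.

F = (1.3000, -1.3000, 3.5000)

velocity change Δv = (0.13000000, -0.13000000, 0.35000000)
applied force F = (1.3000, -1.3000, 3.5000)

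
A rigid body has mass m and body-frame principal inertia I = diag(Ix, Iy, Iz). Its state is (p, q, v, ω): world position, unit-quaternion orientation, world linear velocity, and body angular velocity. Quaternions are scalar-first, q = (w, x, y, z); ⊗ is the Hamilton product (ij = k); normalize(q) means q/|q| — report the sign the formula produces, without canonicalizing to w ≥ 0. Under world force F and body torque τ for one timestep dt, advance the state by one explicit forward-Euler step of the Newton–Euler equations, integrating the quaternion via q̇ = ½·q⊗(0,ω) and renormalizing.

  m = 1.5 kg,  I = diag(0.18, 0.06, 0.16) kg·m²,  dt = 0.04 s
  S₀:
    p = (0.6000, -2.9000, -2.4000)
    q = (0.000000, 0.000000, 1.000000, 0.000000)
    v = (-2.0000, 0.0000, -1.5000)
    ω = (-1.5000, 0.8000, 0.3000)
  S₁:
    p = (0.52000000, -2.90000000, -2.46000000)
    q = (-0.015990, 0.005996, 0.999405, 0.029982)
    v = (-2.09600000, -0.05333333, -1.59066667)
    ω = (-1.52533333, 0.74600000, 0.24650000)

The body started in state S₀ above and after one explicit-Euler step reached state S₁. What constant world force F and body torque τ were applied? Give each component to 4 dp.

rate change Δω = (-0.02533333, -0.05400000, -0.05350000)
applied torque τ = (-0.0900, -0.0900, -0.0700)
v₁ − v₀ = (-0.09600000, -0.05333333, -0.09066667)
F = m·Δv/dt = (-3.6000, -2.0000, -3.4000)

F = (-3.6000, -2.0000, -3.4000)
τ = (-0.0900, -0.0900, -0.0700)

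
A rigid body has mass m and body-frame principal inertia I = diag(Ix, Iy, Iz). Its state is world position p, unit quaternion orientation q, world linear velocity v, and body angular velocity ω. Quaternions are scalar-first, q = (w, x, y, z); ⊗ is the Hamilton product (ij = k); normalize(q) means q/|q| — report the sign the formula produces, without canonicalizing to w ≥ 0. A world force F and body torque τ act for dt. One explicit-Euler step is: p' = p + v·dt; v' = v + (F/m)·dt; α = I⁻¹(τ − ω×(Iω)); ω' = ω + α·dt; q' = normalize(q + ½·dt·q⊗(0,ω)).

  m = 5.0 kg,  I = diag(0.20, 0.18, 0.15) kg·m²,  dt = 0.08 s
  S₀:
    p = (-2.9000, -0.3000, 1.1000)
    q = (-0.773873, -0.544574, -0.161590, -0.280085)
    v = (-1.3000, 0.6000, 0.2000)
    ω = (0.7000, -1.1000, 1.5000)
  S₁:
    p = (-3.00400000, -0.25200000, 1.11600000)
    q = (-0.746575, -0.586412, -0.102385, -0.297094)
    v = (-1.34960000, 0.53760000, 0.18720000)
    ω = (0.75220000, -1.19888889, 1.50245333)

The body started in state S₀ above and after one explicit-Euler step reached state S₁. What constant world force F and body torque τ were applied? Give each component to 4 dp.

Δω = ω₁−ω₀ = (0.05220000, -0.09888889, 0.00245333)
applied torque τ = (0.1800, -0.1700, 0.0200)
Δv = v₁−v₀ = (-0.04960000, -0.06240000, -0.01280000)
F = m·Δv/dt = (-3.1000, -3.9000, -0.8000)

F = (-3.1000, -3.9000, -0.8000)
τ = (0.1800, -0.1700, 0.0200)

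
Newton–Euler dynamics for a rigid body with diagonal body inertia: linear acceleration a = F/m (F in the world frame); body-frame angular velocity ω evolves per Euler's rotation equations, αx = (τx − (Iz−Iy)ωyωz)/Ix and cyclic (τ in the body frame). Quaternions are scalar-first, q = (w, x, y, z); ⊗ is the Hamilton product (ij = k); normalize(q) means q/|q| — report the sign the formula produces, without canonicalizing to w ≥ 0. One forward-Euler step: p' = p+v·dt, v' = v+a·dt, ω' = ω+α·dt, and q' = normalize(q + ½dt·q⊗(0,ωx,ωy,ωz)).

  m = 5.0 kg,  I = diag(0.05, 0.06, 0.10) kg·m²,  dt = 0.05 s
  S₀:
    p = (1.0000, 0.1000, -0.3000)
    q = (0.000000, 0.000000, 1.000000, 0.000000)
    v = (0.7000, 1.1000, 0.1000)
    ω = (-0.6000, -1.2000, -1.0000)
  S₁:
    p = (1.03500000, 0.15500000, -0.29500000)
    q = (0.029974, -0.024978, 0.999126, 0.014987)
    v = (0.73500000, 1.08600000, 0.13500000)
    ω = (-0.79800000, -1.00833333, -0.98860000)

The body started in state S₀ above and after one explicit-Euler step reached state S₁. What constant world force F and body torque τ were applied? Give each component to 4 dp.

rate change Δω = (-0.19800000, 0.19166667, 0.01140000)
I·α + gyro = (-0.1500, 0.2000, 0.0300)
velocity change Δv = (0.03500000, -0.01400000, 0.03500000)
applied force F = (3.5000, -1.4000, 3.5000)

F = (3.5000, -1.4000, 3.5000)
τ = (-0.1500, 0.2000, 0.0300)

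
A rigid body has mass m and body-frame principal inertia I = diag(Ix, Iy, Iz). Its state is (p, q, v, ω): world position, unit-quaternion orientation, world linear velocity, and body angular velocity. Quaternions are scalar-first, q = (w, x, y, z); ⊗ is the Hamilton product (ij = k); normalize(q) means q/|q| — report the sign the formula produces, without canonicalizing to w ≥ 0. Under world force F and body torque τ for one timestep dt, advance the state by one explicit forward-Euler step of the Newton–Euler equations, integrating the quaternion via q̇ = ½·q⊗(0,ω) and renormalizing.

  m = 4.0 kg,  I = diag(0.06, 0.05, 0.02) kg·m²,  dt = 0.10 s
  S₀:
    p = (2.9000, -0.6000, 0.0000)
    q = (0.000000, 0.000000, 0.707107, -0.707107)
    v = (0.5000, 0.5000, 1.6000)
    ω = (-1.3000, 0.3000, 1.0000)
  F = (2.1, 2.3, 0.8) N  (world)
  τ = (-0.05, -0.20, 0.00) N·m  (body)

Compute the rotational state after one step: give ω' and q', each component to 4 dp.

ω' = (-1.3683, 0.0040, 0.9805)
q' = (0.0247, 0.0458, 0.7505, -0.6589)

precession coupling ω×(Iω) = (-0.0090, -0.0520, 0.0039)
α = I⁻¹(τ − ω×Iω) = (-0.6833, -2.9600, -0.1950)
ω + α·dt = (-1.3683, 0.0040, 0.9805)
q⊗(0,ω) = (0.4949749, 0.9192391, 0.9192391, 0.9192391)
q' = normalize(q + ½dt·q⊗(0,ω)) = (0.0247, 0.0458, 0.7505, -0.6589)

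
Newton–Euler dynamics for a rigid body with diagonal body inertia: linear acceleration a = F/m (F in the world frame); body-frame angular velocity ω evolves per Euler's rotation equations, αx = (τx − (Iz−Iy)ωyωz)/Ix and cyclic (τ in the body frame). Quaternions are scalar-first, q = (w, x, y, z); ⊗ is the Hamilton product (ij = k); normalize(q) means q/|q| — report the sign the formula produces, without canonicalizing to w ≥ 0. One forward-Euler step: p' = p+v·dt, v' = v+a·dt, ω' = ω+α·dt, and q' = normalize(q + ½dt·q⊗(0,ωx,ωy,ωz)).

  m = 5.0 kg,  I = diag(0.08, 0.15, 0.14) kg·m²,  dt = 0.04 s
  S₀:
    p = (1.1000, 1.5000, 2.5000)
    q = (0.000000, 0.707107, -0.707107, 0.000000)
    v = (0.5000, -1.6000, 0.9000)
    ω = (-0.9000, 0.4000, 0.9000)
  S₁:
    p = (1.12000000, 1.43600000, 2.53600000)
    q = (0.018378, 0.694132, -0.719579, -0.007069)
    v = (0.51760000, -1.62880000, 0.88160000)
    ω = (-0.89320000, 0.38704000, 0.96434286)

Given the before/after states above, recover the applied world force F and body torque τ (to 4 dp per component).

F = (2.2000, -3.6000, -2.3000)
τ = (0.0100, 0.0000, 0.2000)

rate change Δω = (0.00680000, -0.01296000, 0.06434286)
gyro term ω₀×Iω₀ = (-0.0036, 0.0486, -0.0252)
I·α + gyro = (0.0100, 0.0000, 0.2000)
v₁ − v₀ = (0.01760000, -0.02880000, -0.01840000)
F = m·Δv/dt = (2.2000, -3.6000, -2.3000)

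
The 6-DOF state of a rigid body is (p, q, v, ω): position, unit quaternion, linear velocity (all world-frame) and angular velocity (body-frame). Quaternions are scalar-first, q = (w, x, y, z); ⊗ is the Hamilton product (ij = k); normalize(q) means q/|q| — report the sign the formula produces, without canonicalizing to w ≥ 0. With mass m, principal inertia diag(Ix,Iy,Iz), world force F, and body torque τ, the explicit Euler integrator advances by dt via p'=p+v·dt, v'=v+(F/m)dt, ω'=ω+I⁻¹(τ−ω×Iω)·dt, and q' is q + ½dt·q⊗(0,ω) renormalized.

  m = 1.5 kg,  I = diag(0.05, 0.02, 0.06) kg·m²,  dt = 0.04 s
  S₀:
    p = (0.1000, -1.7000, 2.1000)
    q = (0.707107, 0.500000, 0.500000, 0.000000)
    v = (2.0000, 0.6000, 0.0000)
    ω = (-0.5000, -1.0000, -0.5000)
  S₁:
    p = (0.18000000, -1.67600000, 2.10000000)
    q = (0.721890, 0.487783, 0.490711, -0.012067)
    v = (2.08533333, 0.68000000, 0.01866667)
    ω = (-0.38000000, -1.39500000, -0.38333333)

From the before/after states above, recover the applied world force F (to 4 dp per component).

F = (3.2000, 3.0000, 0.7000)

velocity change Δv = (0.08533333, 0.08000000, 0.01866667)
applied force F = (3.2000, 3.0000, 0.7000)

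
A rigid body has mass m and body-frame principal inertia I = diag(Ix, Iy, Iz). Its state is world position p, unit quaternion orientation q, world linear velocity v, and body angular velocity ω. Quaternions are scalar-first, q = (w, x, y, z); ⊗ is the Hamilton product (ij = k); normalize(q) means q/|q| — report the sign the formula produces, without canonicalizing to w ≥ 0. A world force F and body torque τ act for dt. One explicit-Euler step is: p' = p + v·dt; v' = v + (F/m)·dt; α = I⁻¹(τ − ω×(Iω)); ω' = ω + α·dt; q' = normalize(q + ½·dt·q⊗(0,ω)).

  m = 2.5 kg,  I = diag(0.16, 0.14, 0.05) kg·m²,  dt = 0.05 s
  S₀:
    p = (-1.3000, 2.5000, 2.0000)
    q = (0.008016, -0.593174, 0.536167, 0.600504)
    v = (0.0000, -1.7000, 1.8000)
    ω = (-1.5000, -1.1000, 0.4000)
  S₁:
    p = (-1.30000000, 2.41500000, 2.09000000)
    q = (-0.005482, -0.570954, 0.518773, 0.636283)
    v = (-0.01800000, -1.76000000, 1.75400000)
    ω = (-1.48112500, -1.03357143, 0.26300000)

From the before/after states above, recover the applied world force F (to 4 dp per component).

F = (-0.9000, -3.0000, -2.3000)

v₁ − v₀ = (-0.01800000, -0.06000000, -0.04600000)
m·(v₁−v₀)/dt = (-0.9000, -3.0000, -2.3000)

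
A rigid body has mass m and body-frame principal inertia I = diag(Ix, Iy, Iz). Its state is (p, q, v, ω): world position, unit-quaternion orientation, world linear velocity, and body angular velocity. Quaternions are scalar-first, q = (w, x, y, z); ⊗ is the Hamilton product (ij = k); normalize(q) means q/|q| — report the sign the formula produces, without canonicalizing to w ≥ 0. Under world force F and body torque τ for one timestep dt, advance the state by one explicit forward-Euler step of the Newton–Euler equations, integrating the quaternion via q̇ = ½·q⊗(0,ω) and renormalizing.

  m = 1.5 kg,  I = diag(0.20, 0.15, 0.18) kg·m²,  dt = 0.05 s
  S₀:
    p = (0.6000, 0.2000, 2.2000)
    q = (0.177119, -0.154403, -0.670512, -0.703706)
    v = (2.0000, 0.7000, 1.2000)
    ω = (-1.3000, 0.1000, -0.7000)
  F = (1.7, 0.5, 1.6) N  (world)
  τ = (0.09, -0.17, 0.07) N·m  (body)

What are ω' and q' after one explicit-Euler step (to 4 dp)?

ω' = (-1.2770, 0.0373, -0.6824)
q' = (0.1614, -0.1466, -0.6495, -0.7285)

gyro term ω×Iω = (-0.0021, 0.0182, 0.0065)
angular accel α = (0.4605, -1.2547, 0.3528)
new body rate ω' = (-1.2770, 0.0373, -0.6824)
2q̇ = q⊗(0,ω) = (-0.6262669, 0.3094743, 0.8244476, -1.0110892)
updated quaternion q' = (0.1614, -0.1466, -0.6495, -0.7285)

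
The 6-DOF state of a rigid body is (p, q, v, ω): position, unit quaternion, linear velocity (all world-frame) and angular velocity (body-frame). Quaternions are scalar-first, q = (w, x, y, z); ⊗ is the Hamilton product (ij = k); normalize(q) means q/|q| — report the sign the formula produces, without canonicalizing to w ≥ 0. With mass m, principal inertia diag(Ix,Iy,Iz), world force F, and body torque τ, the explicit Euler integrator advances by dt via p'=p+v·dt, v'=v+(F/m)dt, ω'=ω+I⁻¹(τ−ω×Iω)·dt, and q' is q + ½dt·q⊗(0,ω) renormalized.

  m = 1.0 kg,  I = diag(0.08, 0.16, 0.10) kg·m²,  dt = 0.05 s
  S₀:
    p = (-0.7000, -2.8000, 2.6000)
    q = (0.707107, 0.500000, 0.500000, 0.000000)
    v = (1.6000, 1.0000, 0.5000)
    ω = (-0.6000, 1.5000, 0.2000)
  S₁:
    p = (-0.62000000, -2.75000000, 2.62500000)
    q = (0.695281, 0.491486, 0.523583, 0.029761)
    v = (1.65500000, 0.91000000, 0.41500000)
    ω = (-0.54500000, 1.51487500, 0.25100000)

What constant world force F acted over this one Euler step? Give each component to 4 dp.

v₁ − v₀ = (0.05500000, -0.09000000, -0.08500000)
F = m·Δv/dt = (1.1000, -1.8000, -1.7000)

F = (1.1000, -1.8000, -1.7000)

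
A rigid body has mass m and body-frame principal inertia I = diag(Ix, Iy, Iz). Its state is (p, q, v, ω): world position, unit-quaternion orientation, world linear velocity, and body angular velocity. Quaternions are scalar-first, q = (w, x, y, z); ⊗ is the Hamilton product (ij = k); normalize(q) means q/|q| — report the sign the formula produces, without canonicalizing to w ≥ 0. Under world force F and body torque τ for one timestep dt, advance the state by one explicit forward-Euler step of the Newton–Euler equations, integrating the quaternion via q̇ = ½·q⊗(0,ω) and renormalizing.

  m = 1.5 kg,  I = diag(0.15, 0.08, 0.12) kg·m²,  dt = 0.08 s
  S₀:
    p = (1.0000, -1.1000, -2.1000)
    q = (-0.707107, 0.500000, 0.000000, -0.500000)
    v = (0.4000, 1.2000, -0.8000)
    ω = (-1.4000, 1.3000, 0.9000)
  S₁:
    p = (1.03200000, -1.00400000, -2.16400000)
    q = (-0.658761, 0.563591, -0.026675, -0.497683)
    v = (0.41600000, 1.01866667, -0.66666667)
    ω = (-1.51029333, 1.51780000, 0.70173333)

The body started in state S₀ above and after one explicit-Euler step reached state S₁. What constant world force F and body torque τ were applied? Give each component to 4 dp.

F = (0.3000, -3.4000, 2.5000)
τ = (-0.1600, 0.1800, -0.1700)

rate change Δω = (-0.11029333, 0.21780000, -0.19826667)
gyro term ω₀×Iω₀ = (0.0468, -0.0378, 0.1274)
I·α + gyro = (-0.1600, 0.1800, -0.1700)
Δv = v₁−v₀ = (0.01600000, -0.18133333, 0.13333333)
F = m·Δv/dt = (0.3000, -3.4000, 2.5000)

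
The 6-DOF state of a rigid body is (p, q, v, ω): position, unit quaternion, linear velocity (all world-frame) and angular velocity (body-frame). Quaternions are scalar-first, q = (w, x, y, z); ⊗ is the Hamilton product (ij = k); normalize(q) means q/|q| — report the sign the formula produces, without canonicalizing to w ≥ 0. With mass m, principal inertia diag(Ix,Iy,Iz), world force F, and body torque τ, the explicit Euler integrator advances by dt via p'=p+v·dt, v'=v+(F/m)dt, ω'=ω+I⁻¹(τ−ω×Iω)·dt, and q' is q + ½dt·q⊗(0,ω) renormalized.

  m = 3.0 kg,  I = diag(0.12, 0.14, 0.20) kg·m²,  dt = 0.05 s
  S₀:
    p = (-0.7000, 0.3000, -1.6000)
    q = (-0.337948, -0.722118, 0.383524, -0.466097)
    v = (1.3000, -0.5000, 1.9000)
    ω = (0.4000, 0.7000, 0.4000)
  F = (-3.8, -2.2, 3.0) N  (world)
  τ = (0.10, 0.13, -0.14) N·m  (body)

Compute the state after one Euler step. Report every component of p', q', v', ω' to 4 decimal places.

p' = (-0.6350, 0.2750, -1.5050)
q' = (-0.3327, -0.7133, 0.3801, -0.4858)
v' = (1.2367, -0.5367, 1.9500)
ω' = (0.4347, 0.7510, 0.3636)

a = F/m = (-1.2667, -0.7333, 1.0000)
p' = p + v·dt = (-0.6350, 0.2750, -1.5050)
v' = v + a·dt = (1.2367, -0.5367, 1.9500)
α = I⁻¹(τ − ω×Iω) = (0.6933, 1.0200, -0.7280)
new body rate ω' = (0.4347, 0.7510, 0.3636)
2q̇ = q⊗(0,ω) = (0.2068192, 0.3444983, -0.1341552, -0.7940714)
updated quaternion q' = (-0.3327, -0.7133, 0.3801, -0.4858)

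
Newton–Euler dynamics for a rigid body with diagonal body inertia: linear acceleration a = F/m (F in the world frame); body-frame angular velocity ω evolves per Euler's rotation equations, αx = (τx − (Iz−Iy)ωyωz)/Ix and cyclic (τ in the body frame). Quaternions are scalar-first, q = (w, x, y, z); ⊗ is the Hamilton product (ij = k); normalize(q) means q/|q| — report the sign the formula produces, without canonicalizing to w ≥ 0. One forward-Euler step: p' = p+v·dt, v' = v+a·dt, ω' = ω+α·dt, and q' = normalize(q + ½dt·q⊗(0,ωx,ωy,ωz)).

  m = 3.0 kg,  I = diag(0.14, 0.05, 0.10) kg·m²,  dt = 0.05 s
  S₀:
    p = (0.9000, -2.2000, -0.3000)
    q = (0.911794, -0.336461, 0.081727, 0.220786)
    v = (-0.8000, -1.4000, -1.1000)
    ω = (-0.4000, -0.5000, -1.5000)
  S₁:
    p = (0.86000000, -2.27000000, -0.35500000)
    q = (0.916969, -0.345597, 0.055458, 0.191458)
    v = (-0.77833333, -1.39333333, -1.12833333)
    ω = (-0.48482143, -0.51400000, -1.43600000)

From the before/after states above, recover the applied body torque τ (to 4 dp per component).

ω₁ − ω₀ = (-0.08482143, -0.01400000, 0.06400000)
ω₀×(Iω₀) = (0.0375, 0.0240, -0.0180)
I·α + gyro = (-0.2000, 0.0100, 0.1100)

τ = (-0.2000, 0.0100, 0.1100)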